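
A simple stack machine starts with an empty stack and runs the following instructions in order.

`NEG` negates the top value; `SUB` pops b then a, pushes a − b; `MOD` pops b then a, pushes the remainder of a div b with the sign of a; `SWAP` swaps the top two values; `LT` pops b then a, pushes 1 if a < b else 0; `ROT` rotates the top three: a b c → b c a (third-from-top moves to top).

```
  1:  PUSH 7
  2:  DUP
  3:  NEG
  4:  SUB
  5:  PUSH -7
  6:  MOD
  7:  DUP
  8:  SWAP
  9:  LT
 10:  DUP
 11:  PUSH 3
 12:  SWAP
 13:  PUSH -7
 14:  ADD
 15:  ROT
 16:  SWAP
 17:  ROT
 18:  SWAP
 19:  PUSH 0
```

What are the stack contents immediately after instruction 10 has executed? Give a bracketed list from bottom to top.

PUSH 7  : [7]
DUP     : [7, 7]
NEG     : [7, -7]
SUB     : [14]
PUSH -7 : [14, -7]
MOD     : [0]
DUP     : [0, 0]
SWAP    : [0, 0]
LT      : [0]
DUP     : [0, 0]

[0, 0]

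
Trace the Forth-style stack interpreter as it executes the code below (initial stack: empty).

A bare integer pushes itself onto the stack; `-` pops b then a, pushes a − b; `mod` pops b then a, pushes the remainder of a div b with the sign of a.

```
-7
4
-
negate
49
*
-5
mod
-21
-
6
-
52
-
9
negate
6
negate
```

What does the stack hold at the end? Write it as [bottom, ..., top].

[-33, -9, -6]

-7     → -7
4      → -7 4
-      → -11
negate → 11
49     → 11 49
*      → 539
-5     → 539 -5
mod    → 4
-21    → 4 -21
-      → 25
6      → 25 6
-      → 19
52     → 19 52
-      → -33
9      → -33 9
negate → -33 -9
6      → -33 -9 6
negate → -33 -9 -6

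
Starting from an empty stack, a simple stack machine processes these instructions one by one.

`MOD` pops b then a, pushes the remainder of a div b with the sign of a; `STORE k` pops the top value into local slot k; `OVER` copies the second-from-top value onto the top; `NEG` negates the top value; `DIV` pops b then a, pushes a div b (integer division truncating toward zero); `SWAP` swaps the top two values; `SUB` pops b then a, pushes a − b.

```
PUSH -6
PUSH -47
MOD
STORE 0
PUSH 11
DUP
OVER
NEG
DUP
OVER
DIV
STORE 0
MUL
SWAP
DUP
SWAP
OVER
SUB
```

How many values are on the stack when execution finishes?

3

PUSH -6   [-6]
PUSH -47  [-6, -47]
MOD       [-6]
STORE 0   []
PUSH 11   [11]
DUP       [11, 11]
OVER      [11, 11, 11]
NEG       [11, 11, -11]
DUP       [11, 11, -11, -11]
OVER      [11, 11, -11, -11, -11]
DIV       [11, 11, -11, 1]
STORE 0   [11, 11, -11]
MUL       [11, -121]
SWAP      [-121, 11]
DUP       [-121, 11, 11]
SWAP      [-121, 11, 11]
OVER      [-121, 11, 11, 11]
SUB       [-121, 11, 0]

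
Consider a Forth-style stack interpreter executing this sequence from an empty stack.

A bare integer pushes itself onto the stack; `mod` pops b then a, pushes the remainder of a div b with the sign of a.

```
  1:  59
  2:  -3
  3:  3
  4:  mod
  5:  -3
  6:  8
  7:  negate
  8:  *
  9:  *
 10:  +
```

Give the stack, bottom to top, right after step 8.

[59, 0, 24]

59      [59]
-3      [59, -3]
3       [59, -3, 3]
mod     [59, 0]
-3      [59, 0, -3]
8       [59, 0, -3, 8]
negate  [59, 0, -3, -8]
*       [59, 0, 24]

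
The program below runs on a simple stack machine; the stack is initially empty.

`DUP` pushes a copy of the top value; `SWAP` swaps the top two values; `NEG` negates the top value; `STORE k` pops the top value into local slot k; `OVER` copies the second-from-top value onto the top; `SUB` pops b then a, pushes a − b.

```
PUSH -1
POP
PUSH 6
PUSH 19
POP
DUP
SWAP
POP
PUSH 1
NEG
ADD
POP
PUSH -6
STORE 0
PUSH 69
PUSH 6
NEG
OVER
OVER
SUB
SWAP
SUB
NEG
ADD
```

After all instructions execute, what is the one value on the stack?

PUSH -1 -> [-1]
POP     -> []
PUSH 6  -> [6]
PUSH 19 -> [6, 19]
POP     -> [6]
DUP     -> [6, 6]
SWAP    -> [6, 6]
POP     -> [6]
PUSH 1  -> [6, 1]
NEG     -> [6, -1]
ADD     -> [5]
POP     -> []
PUSH -6 -> [-6]
STORE 0 -> []
PUSH 69 -> [69]
PUSH 6  -> [69, 6]
NEG     -> [69, -6]
OVER    -> [69, -6, 69]
OVER    -> [69, -6, 69, -6]
SUB     -> [69, -6, 75]
SWAP    -> [69, 75, -6]
SUB     -> [69, 81]
NEG     -> [69, -81]
ADD     -> [-12]

-12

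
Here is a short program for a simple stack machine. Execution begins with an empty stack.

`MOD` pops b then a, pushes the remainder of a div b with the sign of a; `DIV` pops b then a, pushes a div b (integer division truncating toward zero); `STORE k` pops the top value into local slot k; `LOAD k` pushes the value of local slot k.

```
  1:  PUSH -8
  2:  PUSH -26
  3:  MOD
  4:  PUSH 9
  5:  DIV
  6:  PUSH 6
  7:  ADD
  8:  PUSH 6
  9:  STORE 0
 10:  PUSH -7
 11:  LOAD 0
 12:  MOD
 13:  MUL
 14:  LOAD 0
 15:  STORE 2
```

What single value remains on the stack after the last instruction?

PUSH -8  -> -8
PUSH -26 -> -8 -26
MOD      -> -8
PUSH 9   -> -8 9
DIV      -> 0
PUSH 6   -> 0 6
ADD      -> 6
PUSH 6   -> 6 6
STORE 0  -> 6
PUSH -7  -> 6 -7
LOAD 0   -> 6 -7 6
MOD      -> 6 -1
MUL      -> -6
LOAD 0   -> -6 6
STORE 2  -> -6

-6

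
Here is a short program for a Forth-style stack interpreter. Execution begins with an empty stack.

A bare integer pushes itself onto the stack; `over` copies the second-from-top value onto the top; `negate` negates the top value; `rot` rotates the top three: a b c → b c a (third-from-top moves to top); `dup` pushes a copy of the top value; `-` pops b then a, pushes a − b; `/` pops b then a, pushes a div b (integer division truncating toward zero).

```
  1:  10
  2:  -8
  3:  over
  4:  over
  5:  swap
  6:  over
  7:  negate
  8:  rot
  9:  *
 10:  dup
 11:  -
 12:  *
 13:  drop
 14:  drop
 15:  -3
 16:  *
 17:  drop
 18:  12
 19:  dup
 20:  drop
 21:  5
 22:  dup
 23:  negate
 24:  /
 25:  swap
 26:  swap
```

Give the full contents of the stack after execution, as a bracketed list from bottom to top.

[12, -1]

10     : 10
-8     : 10 -8
over   : 10 -8 10
over   : 10 -8 10 -8
swap   : 10 -8 -8 10
over   : 10 -8 -8 10 -8
negate : 10 -8 -8 10 8
rot    : 10 -8 10 8 -8
*      : 10 -8 10 -64
dup    : 10 -8 10 -64 -64
-      : 10 -8 10 0
*      : 10 -8 0
drop   : 10 -8
drop   : 10
-3     : 10 -3
*      : -30
drop   : (empty)
12     : 12
dup    : 12 12
drop   : 12
5      : 12 5
dup    : 12 5 5
negate : 12 5 -5
/      : 12 -1
swap   : -1 12
swap   : 12 -1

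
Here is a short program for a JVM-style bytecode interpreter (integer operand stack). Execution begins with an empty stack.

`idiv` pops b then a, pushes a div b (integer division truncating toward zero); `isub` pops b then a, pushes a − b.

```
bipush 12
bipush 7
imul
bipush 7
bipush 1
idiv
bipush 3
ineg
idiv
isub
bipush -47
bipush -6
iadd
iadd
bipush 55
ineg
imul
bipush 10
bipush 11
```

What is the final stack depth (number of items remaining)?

bipush 12  → 12
bipush 7   → 12 7
imul       → 84
bipush 7   → 84 7
bipush 1   → 84 7 1
idiv       → 84 7
bipush 3   → 84 7 3
ineg       → 84 7 -3
idiv       → 84 -2
isub       → 86
bipush -47 → 86 -47
bipush -6  → 86 -47 -6
iadd       → 86 -53
iadd       → 33
bipush 55  → 33 55
ineg       → 33 -55
imul       → -1815
bipush 10  → -1815 10
bipush 11  → -1815 10 11

3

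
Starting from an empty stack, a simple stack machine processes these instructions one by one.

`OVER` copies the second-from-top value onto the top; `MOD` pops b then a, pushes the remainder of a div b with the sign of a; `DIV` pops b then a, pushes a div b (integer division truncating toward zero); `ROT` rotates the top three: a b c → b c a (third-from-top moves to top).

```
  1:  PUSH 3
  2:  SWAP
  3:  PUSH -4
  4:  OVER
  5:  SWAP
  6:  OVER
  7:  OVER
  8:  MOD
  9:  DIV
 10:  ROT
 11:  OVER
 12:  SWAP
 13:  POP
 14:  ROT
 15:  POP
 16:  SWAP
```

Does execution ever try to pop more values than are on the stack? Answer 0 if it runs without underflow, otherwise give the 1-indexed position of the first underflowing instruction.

PUSH 3  [3]
SWAP  — needs 2 operands, stack has 1 → underflow

2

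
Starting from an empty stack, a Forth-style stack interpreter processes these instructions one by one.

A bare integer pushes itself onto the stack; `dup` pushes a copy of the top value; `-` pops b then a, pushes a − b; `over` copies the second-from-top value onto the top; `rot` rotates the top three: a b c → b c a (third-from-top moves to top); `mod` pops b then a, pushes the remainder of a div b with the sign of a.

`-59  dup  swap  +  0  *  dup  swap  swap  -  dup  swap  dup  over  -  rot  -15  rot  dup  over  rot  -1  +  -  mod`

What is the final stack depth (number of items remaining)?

-59  : -59
dup  : -59 -59
swap : -59 -59
+    : -118
0    : -118 0
*    : 0
dup  : 0 0
swap : 0 0
swap : 0 0
-    : 0
dup  : 0 0
swap : 0 0
dup  : 0 0 0
over : 0 0 0 0
-    : 0 0 0
rot  : 0 0 0
-15  : 0 0 0 -15
rot  : 0 0 -15 0
dup  : 0 0 -15 0 0
over : 0 0 -15 0 0 0
rot  : 0 0 -15 0 0 0
-1   : 0 0 -15 0 0 0 -1
+    : 0 0 -15 0 0 -1
-    : 0 0 -15 0 1
mod  : 0 0 -15 0

4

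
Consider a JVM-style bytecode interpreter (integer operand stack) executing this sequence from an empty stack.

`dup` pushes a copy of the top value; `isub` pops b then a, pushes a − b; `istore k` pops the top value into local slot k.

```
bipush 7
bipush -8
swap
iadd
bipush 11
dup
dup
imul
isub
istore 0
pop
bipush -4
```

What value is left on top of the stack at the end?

-4

bipush 7  -> 7
bipush -8 -> 7 -8
swap      -> -8 7
iadd      -> -1
bipush 11 -> -1 11
dup       -> -1 11 11
dup       -> -1 11 11 11
imul      -> -1 11 121
isub      -> -1 -110
istore 0  -> -1
pop       -> (empty)
bipush -4 -> -4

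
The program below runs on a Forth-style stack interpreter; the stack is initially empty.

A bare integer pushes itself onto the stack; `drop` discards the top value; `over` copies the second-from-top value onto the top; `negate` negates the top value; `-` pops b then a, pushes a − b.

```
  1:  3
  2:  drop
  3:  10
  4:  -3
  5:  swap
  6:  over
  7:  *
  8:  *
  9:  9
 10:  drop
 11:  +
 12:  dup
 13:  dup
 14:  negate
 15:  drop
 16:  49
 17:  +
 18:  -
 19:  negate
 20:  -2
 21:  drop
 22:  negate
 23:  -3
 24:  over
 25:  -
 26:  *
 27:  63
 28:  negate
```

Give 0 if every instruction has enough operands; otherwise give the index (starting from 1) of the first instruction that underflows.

3     3
drop  (empty)
10    10
-3    10 -3
swap  -3 10
over  -3 10 -3
*     -3 -30
*     90
9     90 9
drop  90
+  — needs 2 operands, stack has 1 → underflow

11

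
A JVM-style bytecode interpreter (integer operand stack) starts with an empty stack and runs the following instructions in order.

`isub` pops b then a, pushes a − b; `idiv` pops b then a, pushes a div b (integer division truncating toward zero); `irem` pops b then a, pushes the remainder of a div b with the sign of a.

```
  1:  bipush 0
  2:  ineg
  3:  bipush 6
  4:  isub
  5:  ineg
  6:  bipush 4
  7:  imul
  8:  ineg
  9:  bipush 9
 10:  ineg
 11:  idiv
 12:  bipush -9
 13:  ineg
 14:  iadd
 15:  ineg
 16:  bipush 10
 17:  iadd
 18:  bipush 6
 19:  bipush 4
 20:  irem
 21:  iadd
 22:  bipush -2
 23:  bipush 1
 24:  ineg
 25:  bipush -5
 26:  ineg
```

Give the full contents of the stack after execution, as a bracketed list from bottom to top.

[1, -2, -1, 5]

bipush 0   0
ineg       0
bipush 6   0 6
isub       -6
ineg       6
bipush 4   6 4
imul       24
ineg       -24
bipush 9   -24 9
ineg       -24 -9
idiv       2
bipush -9  2 -9
ineg       2 9
iadd       11
ineg       -11
bipush 10  -11 10
iadd       -1
bipush 6   -1 6
bipush 4   -1 6 4
irem       -1 2
iadd       1
bipush -2  1 -2
bipush 1   1 -2 1
ineg       1 -2 -1
bipush -5  1 -2 -1 -5
ineg       1 -2 -1 5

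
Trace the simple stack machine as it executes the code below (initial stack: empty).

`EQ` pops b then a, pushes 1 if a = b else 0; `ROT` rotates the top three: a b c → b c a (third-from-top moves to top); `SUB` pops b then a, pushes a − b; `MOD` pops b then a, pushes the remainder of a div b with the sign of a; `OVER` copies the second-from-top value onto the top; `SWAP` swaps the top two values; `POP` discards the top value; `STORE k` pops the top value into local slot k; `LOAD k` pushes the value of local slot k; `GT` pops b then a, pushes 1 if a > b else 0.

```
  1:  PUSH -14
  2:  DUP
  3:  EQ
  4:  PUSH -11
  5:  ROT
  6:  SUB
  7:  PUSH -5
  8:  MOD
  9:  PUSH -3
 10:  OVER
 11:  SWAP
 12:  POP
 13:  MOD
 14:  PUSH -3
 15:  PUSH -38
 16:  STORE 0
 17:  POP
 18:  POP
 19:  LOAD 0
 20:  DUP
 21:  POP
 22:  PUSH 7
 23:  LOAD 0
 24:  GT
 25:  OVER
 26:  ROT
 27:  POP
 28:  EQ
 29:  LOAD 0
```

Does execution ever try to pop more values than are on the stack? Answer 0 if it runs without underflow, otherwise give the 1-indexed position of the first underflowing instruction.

PUSH -14 → [-14]
DUP      → [-14, -14]
EQ       → [1]
PUSH -11 → [1, -11]
ROT  — needs 3 operands, stack has 2 → underflow

5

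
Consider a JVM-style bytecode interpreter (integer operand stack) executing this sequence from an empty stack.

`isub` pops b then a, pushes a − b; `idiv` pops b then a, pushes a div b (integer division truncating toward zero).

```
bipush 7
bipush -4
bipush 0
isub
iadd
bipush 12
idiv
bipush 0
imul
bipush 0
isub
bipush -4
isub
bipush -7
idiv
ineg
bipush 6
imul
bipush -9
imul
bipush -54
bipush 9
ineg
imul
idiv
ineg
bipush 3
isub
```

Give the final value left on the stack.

-3

bipush 7   -> [7]
bipush -4  -> [7, -4]
bipush 0   -> [7, -4, 0]
isub       -> [7, -4]
iadd       -> [3]
bipush 12  -> [3, 12]
idiv       -> [0]
bipush 0   -> [0, 0]
imul       -> [0]
bipush 0   -> [0, 0]
isub       -> [0]
bipush -4  -> [0, -4]
isub       -> [4]
bipush -7  -> [4, -7]
idiv       -> [0]
ineg       -> [0]
bipush 6   -> [0, 6]
imul       -> [0]
bipush -9  -> [0, -9]
imul       -> [0]
bipush -54 -> [0, -54]
bipush 9   -> [0, -54, 9]
ineg       -> [0, -54, -9]
imul       -> [0, 486]
idiv       -> [0]
ineg       -> [0]
bipush 3   -> [0, 3]
isub       -> [-3]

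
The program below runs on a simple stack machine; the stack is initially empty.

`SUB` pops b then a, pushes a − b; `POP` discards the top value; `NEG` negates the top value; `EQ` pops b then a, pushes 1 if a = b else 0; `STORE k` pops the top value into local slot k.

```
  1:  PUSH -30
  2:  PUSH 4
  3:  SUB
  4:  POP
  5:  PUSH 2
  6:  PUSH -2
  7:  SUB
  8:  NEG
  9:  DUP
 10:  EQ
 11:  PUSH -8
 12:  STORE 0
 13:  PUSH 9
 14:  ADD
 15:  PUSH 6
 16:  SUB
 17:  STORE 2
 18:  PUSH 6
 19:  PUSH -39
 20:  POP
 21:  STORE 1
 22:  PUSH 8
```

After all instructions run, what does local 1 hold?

PUSH -30 : [-30]
PUSH 4   : [-30, 4]
SUB      : [-34]
POP      : []
PUSH 2   : [2]
PUSH -2  : [2, -2]
SUB      : [4]
NEG      : [-4]
DUP      : [-4, -4]
EQ       : [1]
PUSH -8  : [1, -8]
STORE 0  : [1]
PUSH 9   : [1, 9]
ADD      : [10]
PUSH 6   : [10, 6]
SUB      : [4]
STORE 2  : []
PUSH 6   : [6]
PUSH -39 : [6, -39]
POP      : [6]
STORE 1  : []
PUSH 8   : [8]

6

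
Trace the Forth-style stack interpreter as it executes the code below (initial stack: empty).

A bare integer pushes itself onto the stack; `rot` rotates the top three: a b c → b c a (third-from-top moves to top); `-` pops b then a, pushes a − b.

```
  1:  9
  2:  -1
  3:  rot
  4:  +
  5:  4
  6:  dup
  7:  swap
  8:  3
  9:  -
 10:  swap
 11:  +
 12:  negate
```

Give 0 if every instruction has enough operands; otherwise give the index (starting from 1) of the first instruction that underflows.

3

9  -> 9
-1 -> 9 -1
rot  — needs 3 operands, stack has 2 → underflow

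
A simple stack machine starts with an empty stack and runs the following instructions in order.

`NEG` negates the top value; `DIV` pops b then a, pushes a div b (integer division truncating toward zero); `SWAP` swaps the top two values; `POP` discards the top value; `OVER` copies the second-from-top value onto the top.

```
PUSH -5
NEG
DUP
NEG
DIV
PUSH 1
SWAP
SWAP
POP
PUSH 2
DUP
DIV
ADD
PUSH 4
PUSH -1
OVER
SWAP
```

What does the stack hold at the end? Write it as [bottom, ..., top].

PUSH -5 → [-5]
NEG     → [5]
DUP     → [5, 5]
NEG     → [5, -5]
DIV     → [-1]
PUSH 1  → [-1, 1]
SWAP    → [1, -1]
SWAP    → [-1, 1]
POP     → [-1]
PUSH 2  → [-1, 2]
DUP     → [-1, 2, 2]
DIV     → [-1, 1]
ADD     → [0]
PUSH 4  → [0, 4]
PUSH -1 → [0, 4, -1]
OVER    → [0, 4, -1, 4]
SWAP    → [0, 4, 4, -1]

[0, 4, 4, -1]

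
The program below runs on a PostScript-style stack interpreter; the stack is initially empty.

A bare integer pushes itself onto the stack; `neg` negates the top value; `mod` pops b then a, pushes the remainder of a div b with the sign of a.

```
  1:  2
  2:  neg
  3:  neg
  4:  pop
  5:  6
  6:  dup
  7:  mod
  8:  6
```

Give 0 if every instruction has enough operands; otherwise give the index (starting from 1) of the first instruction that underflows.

2   → [2]
neg → [-2]
neg → [2]
pop → []
6   → [6]
dup → [6, 6]
mod → [0]
6   → [0, 6]

0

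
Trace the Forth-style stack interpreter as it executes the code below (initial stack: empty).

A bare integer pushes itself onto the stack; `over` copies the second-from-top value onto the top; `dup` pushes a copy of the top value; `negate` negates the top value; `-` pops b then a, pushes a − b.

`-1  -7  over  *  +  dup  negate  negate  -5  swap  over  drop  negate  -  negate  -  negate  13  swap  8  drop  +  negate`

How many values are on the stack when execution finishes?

-1     → -1
-7     → -1 -7
over   → -1 -7 -1
*      → -1 7
+      → 6
dup    → 6 6
negate → 6 -6
negate → 6 6
-5     → 6 6 -5
swap   → 6 -5 6
over   → 6 -5 6 -5
drop   → 6 -5 6
negate → 6 -5 -6
-      → 6 1
negate → 6 -1
-      → 7
negate → -7
13     → -7 13
swap   → 13 -7
8      → 13 -7 8
drop   → 13 -7
+      → 6
negate → -6

1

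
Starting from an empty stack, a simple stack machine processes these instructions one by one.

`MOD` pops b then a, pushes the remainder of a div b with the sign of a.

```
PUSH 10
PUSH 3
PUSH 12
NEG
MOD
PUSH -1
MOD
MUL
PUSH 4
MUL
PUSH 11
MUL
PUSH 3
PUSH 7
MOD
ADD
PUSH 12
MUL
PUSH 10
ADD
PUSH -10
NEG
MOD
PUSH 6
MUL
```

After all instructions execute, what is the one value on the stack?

PUSH 10   10
PUSH 3    10 3
PUSH 12   10 3 12
NEG       10 3 -12
MOD       10 3
PUSH -1   10 3 -1
MOD       10 0
MUL       0
PUSH 4    0 4
MUL       0
PUSH 11   0 11
MUL       0
PUSH 3    0 3
PUSH 7    0 3 7
MOD       0 3
ADD       3
PUSH 12   3 12
MUL       36
PUSH 10   36 10
ADD       46
PUSH -10  46 -10
NEG       46 10
MOD       6
PUSH 6    6 6
MUL       36

36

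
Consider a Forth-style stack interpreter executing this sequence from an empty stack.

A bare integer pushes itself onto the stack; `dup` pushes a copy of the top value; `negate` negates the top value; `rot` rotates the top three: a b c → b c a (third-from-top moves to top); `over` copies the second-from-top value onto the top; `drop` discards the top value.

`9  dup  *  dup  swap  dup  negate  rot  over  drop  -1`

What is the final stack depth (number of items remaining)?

9      → [9]
dup    → [9, 9]
*      → [81]
dup    → [81, 81]
swap   → [81, 81]
dup    → [81, 81, 81]
negate → [81, 81, -81]
rot    → [81, -81, 81]
over   → [81, -81, 81, -81]
drop   → [81, -81, 81]
-1     → [81, -81, 81, -1]

4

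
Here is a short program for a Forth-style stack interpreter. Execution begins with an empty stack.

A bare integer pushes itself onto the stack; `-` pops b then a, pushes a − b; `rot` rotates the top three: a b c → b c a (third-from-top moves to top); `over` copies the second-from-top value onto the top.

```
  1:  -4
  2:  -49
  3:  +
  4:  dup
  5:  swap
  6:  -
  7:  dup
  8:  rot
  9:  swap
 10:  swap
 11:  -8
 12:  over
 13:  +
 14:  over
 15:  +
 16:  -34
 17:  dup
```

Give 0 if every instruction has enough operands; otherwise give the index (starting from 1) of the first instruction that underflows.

-4   → -4
-49  → -4 -49
+    → -53
dup  → -53 -53
swap → -53 -53
-    → 0
dup  → 0 0
rot  — needs 3 operands, stack has 2 → underflow

8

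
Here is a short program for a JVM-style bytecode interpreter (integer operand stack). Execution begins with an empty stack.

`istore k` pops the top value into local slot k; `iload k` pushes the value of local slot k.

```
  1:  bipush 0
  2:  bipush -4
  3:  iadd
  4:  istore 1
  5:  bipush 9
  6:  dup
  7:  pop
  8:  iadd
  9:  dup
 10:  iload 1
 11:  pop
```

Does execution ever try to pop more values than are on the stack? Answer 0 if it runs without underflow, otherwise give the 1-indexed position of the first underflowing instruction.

8

bipush 0  : 0
bipush -4 : 0 -4
iadd      : -4
istore 1  : (empty)
bipush 9  : 9
dup       : 9 9
pop       : 9
iadd  — needs 2 operands, stack has 1 → underflow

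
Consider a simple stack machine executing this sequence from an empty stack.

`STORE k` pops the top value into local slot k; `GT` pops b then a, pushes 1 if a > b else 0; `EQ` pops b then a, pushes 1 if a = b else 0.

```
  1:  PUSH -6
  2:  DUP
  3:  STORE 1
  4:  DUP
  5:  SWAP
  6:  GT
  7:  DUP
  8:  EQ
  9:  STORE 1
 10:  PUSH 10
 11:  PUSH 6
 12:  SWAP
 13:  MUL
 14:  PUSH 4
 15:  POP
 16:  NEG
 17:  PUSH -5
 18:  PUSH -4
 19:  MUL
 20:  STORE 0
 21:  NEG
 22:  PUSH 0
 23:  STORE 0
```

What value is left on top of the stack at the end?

60

PUSH -6 -> [-6]
DUP     -> [-6, -6]
STORE 1 -> [-6]
DUP     -> [-6, -6]
SWAP    -> [-6, -6]
GT      -> [0]
DUP     -> [0, 0]
EQ      -> [1]
STORE 1 -> []
PUSH 10 -> [10]
PUSH 6  -> [10, 6]
SWAP    -> [6, 10]
MUL     -> [60]
PUSH 4  -> [60, 4]
POP     -> [60]
NEG     -> [-60]
PUSH -5 -> [-60, -5]
PUSH -4 -> [-60, -5, -4]
MUL     -> [-60, 20]
STORE 0 -> [-60]
NEG     -> [60]
PUSH 0  -> [60, 0]
STORE 0 -> [60]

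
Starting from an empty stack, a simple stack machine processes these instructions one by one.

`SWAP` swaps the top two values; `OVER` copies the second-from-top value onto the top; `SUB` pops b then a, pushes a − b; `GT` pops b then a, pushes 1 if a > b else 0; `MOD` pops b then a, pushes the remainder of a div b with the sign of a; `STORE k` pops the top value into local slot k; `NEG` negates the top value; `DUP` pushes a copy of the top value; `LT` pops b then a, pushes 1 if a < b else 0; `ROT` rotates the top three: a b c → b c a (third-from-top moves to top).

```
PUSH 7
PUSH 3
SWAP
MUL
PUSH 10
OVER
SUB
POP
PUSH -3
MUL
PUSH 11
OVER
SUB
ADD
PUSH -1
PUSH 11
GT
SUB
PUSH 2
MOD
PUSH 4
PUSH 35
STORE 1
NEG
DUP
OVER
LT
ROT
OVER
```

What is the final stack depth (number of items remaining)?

PUSH 7  -> [7]
PUSH 3  -> [7, 3]
SWAP    -> [3, 7]
MUL     -> [21]
PUSH 10 -> [21, 10]
OVER    -> [21, 10, 21]
SUB     -> [21, -11]
POP     -> [21]
PUSH -3 -> [21, -3]
MUL     -> [-63]
PUSH 11 -> [-63, 11]
OVER    -> [-63, 11, -63]
SUB     -> [-63, 74]
ADD     -> [11]
PUSH -1 -> [11, -1]
PUSH 11 -> [11, -1, 11]
GT      -> [11, 0]
SUB     -> [11]
PUSH 2  -> [11, 2]
MOD     -> [1]
PUSH 4  -> [1, 4]
PUSH 35 -> [1, 4, 35]
STORE 1 -> [1, 4]
NEG     -> [1, -4]
DUP     -> [1, -4, -4]
OVER    -> [1, -4, -4, -4]
LT      -> [1, -4, 0]
ROT     -> [-4, 0, 1]
OVER    -> [-4, 0, 1, 0]

4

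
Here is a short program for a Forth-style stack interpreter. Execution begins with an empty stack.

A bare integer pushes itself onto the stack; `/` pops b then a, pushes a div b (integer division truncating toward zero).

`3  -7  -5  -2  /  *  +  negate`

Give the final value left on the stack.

11

3      → [3]
-7     → [3, -7]
-5     → [3, -7, -5]
-2     → [3, -7, -5, -2]
/      → [3, -7, 2]
*      → [3, -14]
+      → [-11]
negate → [11]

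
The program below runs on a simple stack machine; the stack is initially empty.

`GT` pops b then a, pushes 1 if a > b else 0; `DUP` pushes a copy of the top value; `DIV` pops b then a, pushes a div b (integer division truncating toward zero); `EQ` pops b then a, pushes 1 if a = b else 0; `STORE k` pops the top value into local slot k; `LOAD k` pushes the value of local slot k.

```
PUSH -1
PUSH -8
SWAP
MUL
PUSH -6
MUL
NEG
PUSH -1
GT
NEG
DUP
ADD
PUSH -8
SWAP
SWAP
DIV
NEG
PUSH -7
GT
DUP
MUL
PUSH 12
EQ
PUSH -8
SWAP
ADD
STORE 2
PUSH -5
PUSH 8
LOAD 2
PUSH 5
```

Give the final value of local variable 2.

-8

PUSH -1 -> -1
PUSH -8 -> -1 -8
SWAP    -> -8 -1
MUL     -> 8
PUSH -6 -> 8 -6
MUL     -> -48
NEG     -> 48
PUSH -1 -> 48 -1
GT      -> 1
NEG     -> -1
DUP     -> -1 -1
ADD     -> -2
PUSH -8 -> -2 -8
SWAP    -> -8 -2
SWAP    -> -2 -8
DIV     -> 0
NEG     -> 0
PUSH -7 -> 0 -7
GT      -> 1
DUP     -> 1 1
MUL     -> 1
PUSH 12 -> 1 12
EQ      -> 0
PUSH -8 -> 0 -8
SWAP    -> -8 0
ADD     -> -8
STORE 2 -> (empty)
PUSH -5 -> -5
PUSH 8  -> -5 8
LOAD 2  -> -5 8 -8
PUSH 5  -> -5 8 -8 5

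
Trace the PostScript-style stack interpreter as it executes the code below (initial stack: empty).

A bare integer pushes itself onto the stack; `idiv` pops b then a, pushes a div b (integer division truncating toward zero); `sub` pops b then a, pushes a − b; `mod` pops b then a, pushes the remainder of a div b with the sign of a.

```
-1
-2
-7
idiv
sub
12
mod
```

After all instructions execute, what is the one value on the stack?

-1

-1   : [-1]
-2   : [-1, -2]
-7   : [-1, -2, -7]
idiv : [-1, 0]
sub  : [-1]
12   : [-1, 12]
mod  : [-1]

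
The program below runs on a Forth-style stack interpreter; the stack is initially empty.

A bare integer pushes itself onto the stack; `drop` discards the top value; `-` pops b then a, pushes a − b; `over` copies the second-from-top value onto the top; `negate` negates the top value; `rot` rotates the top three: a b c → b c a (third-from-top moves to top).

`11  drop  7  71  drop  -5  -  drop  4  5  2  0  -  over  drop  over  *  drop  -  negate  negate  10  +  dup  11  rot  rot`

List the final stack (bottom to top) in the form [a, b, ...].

[11, 9, 9]

11      [11]
drop    []
7       [7]
71      [7, 71]
drop    [7]
-5      [7, -5]
-       [12]
drop    []
4       [4]
5       [4, 5]
2       [4, 5, 2]
0       [4, 5, 2, 0]
-       [4, 5, 2]
over    [4, 5, 2, 5]
drop    [4, 5, 2]
over    [4, 5, 2, 5]
*       [4, 5, 10]
drop    [4, 5]
-       [-1]
negate  [1]
negate  [-1]
10      [-1, 10]
+       [9]
dup     [9, 9]
11      [9, 9, 11]
rot     [9, 11, 9]
rot     [11, 9, 9]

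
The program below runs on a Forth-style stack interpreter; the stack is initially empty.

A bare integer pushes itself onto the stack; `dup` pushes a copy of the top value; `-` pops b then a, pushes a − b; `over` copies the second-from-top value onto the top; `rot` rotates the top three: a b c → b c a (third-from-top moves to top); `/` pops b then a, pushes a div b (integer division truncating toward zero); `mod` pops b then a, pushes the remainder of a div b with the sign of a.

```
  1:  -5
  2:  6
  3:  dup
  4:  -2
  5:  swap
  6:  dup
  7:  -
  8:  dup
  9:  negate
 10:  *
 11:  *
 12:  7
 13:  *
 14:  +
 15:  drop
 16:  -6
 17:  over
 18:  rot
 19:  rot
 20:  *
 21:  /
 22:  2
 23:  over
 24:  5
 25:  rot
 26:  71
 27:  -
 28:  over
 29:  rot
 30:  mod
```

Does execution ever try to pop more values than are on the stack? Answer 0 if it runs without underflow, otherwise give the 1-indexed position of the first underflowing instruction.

-5     → -5
6      → -5 6
dup    → -5 6 6
-2     → -5 6 6 -2
swap   → -5 6 -2 6
dup    → -5 6 -2 6 6
-      → -5 6 -2 0
dup    → -5 6 -2 0 0
negate → -5 6 -2 0 0
*      → -5 6 -2 0
*      → -5 6 0
7      → -5 6 0 7
*      → -5 6 0
+      → -5 6
drop   → -5
-6     → -5 -6
over   → -5 -6 -5
rot    → -6 -5 -5
rot    → -5 -5 -6
*      → -5 30
/      → 0
2      → 0 2
over   → 0 2 0
5      → 0 2 0 5
rot    → 0 0 5 2
71     → 0 0 5 2 71
-      → 0 0 5 -69
over   → 0 0 5 -69 5
rot    → 0 0 -69 5 5
mod    → 0 0 -69 0

0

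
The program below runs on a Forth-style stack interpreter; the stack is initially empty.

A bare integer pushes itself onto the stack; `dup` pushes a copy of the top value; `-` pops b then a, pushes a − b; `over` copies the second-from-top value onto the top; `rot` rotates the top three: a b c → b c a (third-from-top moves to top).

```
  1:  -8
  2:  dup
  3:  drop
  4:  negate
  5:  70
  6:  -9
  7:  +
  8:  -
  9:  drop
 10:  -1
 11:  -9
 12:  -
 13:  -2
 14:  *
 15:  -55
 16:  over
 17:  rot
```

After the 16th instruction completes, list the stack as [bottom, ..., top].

[-16, -55, -16]

-8      -8
dup     -8 -8
drop    -8
negate  8
70      8 70
-9      8 70 -9
+       8 61
-       -53
drop    (empty)
-1      -1
-9      -1 -9
-       8
-2      8 -2
*       -16
-55     -16 -55
over    -16 -55 -16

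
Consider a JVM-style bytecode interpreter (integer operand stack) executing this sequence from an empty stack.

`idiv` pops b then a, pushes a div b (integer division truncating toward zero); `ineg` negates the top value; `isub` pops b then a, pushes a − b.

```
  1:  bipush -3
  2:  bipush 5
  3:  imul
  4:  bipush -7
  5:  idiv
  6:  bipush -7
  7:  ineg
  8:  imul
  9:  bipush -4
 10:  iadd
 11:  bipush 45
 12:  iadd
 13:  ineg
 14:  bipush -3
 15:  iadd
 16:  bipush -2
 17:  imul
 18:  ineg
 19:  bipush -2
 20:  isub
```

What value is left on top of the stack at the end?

-114

bipush -3 : -3
bipush 5  : -3 5
imul      : -15
bipush -7 : -15 -7
idiv      : 2
bipush -7 : 2 -7
ineg      : 2 7
imul      : 14
bipush -4 : 14 -4
iadd      : 10
bipush 45 : 10 45
iadd      : 55
ineg      : -55
bipush -3 : -55 -3
iadd      : -58
bipush -2 : -58 -2
imul      : 116
ineg      : -116
bipush -2 : -116 -2
isub      : -114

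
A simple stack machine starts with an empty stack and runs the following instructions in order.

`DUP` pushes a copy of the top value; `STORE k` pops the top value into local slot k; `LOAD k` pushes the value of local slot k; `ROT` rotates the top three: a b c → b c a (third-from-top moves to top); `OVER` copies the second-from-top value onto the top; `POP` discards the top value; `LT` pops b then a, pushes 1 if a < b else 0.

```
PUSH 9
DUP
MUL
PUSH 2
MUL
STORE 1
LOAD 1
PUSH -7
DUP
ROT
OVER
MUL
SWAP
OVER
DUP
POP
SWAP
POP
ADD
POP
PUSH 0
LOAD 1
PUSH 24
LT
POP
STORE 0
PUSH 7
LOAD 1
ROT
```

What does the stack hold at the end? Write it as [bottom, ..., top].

[7, 162, -7]

PUSH 9  → 9
DUP     → 9 9
MUL     → 81
PUSH 2  → 81 2
MUL     → 162
STORE 1 → (empty)
LOAD 1  → 162
PUSH -7 → 162 -7
DUP     → 162 -7 -7
ROT     → -7 -7 162
OVER    → -7 -7 162 -7
MUL     → -7 -7 -1134
SWAP    → -7 -1134 -7
OVER    → -7 -1134 -7 -1134
DUP     → -7 -1134 -7 -1134 -1134
POP     → -7 -1134 -7 -1134
SWAP    → -7 -1134 -1134 -7
POP     → -7 -1134 -1134
ADD     → -7 -2268
POP     → -7
PUSH 0  → -7 0
LOAD 1  → -7 0 162
PUSH 24 → -7 0 162 24
LT      → -7 0 0
POP     → -7 0
STORE 0 → -7
PUSH 7  → -7 7
LOAD 1  → -7 7 162
ROT     → 7 162 -7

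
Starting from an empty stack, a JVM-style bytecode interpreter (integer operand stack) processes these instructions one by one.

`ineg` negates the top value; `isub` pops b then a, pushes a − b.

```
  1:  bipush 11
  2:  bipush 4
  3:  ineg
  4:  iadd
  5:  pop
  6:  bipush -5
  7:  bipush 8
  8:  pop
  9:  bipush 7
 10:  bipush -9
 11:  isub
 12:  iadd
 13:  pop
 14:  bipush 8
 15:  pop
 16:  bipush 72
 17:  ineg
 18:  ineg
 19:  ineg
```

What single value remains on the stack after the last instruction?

-72

bipush 11 -> [11]
bipush 4  -> [11, 4]
ineg      -> [11, -4]
iadd      -> [7]
pop       -> []
bipush -5 -> [-5]
bipush 8  -> [-5, 8]
pop       -> [-5]
bipush 7  -> [-5, 7]
bipush -9 -> [-5, 7, -9]
isub      -> [-5, 16]
iadd      -> [11]
pop       -> []
bipush 8  -> [8]
pop       -> []
bipush 72 -> [72]
ineg      -> [-72]
ineg      -> [72]
ineg      -> [-72]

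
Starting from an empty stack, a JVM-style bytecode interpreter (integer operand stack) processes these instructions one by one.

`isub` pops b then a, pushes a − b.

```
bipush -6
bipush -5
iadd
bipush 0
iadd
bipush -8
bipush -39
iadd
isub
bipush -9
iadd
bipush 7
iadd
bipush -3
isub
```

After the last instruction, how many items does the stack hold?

bipush -6  -> -6
bipush -5  -> -6 -5
iadd       -> -11
bipush 0   -> -11 0
iadd       -> -11
bipush -8  -> -11 -8
bipush -39 -> -11 -8 -39
iadd       -> -11 -47
isub       -> 36
bipush -9  -> 36 -9
iadd       -> 27
bipush 7   -> 27 7
iadd       -> 34
bipush -3  -> 34 -3
isub       -> 37

1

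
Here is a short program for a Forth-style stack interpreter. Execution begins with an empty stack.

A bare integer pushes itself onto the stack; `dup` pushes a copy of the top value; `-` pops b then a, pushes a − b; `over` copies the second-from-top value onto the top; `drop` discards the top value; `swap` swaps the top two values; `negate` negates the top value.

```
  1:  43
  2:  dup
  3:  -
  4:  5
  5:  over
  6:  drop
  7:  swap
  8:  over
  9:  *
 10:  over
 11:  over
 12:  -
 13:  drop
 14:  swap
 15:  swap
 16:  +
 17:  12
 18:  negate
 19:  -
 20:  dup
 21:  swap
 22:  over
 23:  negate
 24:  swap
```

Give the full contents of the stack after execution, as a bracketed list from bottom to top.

43     -> [43]
dup    -> [43, 43]
-      -> [0]
5      -> [0, 5]
over   -> [0, 5, 0]
drop   -> [0, 5]
swap   -> [5, 0]
over   -> [5, 0, 5]
*      -> [5, 0]
over   -> [5, 0, 5]
over   -> [5, 0, 5, 0]
-      -> [5, 0, 5]
drop   -> [5, 0]
swap   -> [0, 5]
swap   -> [5, 0]
+      -> [5]
12     -> [5, 12]
negate -> [5, -12]
-      -> [17]
dup    -> [17, 17]
swap   -> [17, 17]
over   -> [17, 17, 17]
negate -> [17, 17, -17]
swap   -> [17, -17, 17]

[17, -17, 17]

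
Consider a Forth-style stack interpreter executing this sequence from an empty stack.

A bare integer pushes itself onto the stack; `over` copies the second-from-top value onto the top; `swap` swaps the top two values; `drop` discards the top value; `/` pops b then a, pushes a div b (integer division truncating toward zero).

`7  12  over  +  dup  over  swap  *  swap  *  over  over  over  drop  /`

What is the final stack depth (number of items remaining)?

7    : [7]
12   : [7, 12]
over : [7, 12, 7]
+    : [7, 19]
dup  : [7, 19, 19]
over : [7, 19, 19, 19]
swap : [7, 19, 19, 19]
*    : [7, 19, 361]
swap : [7, 361, 19]
*    : [7, 6859]
over : [7, 6859, 7]
over : [7, 6859, 7, 6859]
over : [7, 6859, 7, 6859, 7]
drop : [7, 6859, 7, 6859]
/    : [7, 6859, 0]

3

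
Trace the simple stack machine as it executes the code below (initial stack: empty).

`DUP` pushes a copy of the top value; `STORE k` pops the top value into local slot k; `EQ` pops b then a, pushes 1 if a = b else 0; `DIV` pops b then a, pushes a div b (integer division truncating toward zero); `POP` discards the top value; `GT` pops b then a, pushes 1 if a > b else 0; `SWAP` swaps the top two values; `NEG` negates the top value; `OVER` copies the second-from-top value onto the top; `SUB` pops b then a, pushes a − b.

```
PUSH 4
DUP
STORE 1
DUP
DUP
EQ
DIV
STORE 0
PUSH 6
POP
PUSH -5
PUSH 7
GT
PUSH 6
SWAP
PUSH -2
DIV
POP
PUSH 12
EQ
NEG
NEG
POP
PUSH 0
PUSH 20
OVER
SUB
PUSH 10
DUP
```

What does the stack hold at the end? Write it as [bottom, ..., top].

PUSH 4   [4]
DUP      [4, 4]
STORE 1  [4]
DUP      [4, 4]
DUP      [4, 4, 4]
EQ       [4, 1]
DIV      [4]
STORE 0  []
PUSH 6   [6]
POP      []
PUSH -5  [-5]
PUSH 7   [-5, 7]
GT       [0]
PUSH 6   [0, 6]
SWAP     [6, 0]
PUSH -2  [6, 0, -2]
DIV      [6, 0]
POP      [6]
PUSH 12  [6, 12]
EQ       [0]
NEG      [0]
NEG      [0]
POP      []
PUSH 0   [0]
PUSH 20  [0, 20]
OVER     [0, 20, 0]
SUB      [0, 20]
PUSH 10  [0, 20, 10]
DUP      [0, 20, 10, 10]

[0, 20, 10, 10]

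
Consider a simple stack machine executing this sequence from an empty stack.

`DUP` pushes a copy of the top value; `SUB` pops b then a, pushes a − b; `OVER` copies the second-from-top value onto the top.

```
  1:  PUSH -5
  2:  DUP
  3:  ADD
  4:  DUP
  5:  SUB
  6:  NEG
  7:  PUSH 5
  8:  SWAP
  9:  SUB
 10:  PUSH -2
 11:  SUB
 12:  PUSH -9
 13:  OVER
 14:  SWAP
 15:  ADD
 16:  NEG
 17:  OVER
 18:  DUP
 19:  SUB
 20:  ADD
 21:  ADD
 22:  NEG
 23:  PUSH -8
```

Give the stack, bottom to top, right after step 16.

PUSH -5 → [-5]
DUP     → [-5, -5]
ADD     → [-10]
DUP     → [-10, -10]
SUB     → [0]
NEG     → [0]
PUSH 5  → [0, 5]
SWAP    → [5, 0]
SUB     → [5]
PUSH -2 → [5, -2]
SUB     → [7]
PUSH -9 → [7, -9]
OVER    → [7, -9, 7]
SWAP    → [7, 7, -9]
ADD     → [7, -2]
NEG     → [7, 2]

[7, 2]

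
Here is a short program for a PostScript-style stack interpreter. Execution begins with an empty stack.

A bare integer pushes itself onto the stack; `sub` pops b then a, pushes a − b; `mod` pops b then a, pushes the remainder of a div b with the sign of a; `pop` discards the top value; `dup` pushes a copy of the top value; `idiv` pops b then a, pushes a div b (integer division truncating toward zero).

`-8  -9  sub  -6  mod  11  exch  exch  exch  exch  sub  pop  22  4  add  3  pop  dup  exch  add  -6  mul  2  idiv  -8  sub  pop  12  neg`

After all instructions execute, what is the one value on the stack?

-12

-8   → [-8]
-9   → [-8, -9]
sub  → [1]
-6   → [1, -6]
mod  → [1]
11   → [1, 11]
exch → [11, 1]
exch → [1, 11]
exch → [11, 1]
exch → [1, 11]
sub  → [-10]
pop  → []
22   → [22]
4    → [22, 4]
add  → [26]
3    → [26, 3]
pop  → [26]
dup  → [26, 26]
exch → [26, 26]
add  → [52]
-6   → [52, -6]
mul  → [-312]
2    → [-312, 2]
idiv → [-156]
-8   → [-156, -8]
sub  → [-148]
pop  → []
12   → [12]
neg  → [-12]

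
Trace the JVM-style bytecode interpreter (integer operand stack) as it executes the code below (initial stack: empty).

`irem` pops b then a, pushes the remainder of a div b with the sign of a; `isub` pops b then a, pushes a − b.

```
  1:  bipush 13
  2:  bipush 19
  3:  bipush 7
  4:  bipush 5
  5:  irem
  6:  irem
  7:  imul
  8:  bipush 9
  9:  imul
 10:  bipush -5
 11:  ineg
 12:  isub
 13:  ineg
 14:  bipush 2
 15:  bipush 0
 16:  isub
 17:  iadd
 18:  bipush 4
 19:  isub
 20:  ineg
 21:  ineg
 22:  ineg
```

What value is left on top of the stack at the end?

bipush 13 : 13
bipush 19 : 13 19
bipush 7  : 13 19 7
bipush 5  : 13 19 7 5
irem      : 13 19 2
irem      : 13 1
imul      : 13
bipush 9  : 13 9
imul      : 117
bipush -5 : 117 -5
ineg      : 117 5
isub      : 112
ineg      : -112
bipush 2  : -112 2
bipush 0  : -112 2 0
isub      : -112 2
iadd      : -110
bipush 4  : -110 4
isub      : -114
ineg      : 114
ineg      : -114
ineg      : 114

114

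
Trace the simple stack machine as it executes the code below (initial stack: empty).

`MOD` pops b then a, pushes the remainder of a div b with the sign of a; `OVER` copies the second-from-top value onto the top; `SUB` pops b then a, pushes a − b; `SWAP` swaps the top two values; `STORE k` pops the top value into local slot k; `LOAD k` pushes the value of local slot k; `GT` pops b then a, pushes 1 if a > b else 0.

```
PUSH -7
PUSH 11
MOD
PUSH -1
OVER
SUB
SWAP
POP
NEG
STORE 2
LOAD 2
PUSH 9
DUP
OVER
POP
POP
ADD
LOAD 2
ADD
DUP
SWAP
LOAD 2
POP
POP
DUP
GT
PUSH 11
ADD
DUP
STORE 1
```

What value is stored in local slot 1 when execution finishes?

PUSH -7 -> [-7]
PUSH 11 -> [-7, 11]
MOD     -> [-7]
PUSH -1 -> [-7, -1]
OVER    -> [-7, -1, -7]
SUB     -> [-7, 6]
SWAP    -> [6, -7]
POP     -> [6]
NEG     -> [-6]
STORE 2 -> []
LOAD 2  -> [-6]
PUSH 9  -> [-6, 9]
DUP     -> [-6, 9, 9]
OVER    -> [-6, 9, 9, 9]
POP     -> [-6, 9, 9]
POP     -> [-6, 9]
ADD     -> [3]
LOAD 2  -> [3, -6]
ADD     -> [-3]
DUP     -> [-3, -3]
SWAP    -> [-3, -3]
LOAD 2  -> [-3, -3, -6]
POP     -> [-3, -3]
POP     -> [-3]
DUP     -> [-3, -3]
GT      -> [0]
PUSH 11 -> [0, 11]
ADD     -> [11]
DUP     -> [11, 11]
STORE 1 -> [11]

11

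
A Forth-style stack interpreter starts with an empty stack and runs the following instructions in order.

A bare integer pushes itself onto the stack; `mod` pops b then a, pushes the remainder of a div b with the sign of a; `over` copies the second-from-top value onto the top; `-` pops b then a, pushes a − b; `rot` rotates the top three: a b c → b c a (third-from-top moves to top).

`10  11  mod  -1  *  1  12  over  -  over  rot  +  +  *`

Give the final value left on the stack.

10    [10]
11    [10, 11]
mod   [10]
-1    [10, -1]
*     [-10]
1     [-10, 1]
12    [-10, 1, 12]
over  [-10, 1, 12, 1]
-     [-10, 1, 11]
over  [-10, 1, 11, 1]
rot   [-10, 11, 1, 1]
+     [-10, 11, 2]
+     [-10, 13]
*     [-130]

-130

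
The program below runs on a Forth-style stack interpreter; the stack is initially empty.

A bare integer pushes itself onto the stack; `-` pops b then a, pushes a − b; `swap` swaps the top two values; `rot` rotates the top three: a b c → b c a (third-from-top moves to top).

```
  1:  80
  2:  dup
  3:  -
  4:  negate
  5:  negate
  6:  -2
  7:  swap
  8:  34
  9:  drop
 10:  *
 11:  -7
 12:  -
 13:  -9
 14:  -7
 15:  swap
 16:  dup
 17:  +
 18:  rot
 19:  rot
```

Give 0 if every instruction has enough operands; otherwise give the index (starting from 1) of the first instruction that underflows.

80     : 80
dup    : 80 80
-      : 0
negate : 0
negate : 0
-2     : 0 -2
swap   : -2 0
34     : -2 0 34
drop   : -2 0
*      : 0
-7     : 0 -7
-      : 7
-9     : 7 -9
-7     : 7 -9 -7
swap   : 7 -7 -9
dup    : 7 -7 -9 -9
+      : 7 -7 -18
rot    : -7 -18 7
rot    : -18 7 -7

0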